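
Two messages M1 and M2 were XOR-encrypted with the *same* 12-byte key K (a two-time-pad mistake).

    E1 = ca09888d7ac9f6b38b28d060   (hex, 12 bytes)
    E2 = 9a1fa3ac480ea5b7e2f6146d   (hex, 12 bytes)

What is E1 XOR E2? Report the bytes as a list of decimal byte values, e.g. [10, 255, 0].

[80, 22, 43, 33, 50, 199, 83, 4, 105, 222, 196, 13]

E1 ⊕ E2 = (M1 ⊕ K) ⊕ (M2 ⊕ K) = M1 ⊕ M2 — the shared key cancels under XOR.
ca ^ 9a = 50
09 ^ 1f = 16
88 ^ a3 = 2b
8d ^ ac = 21
7a ^ 48 = 32
c9 ^ 0e = c7
f6 ^ a5 = 53
b3 ^ b7 = 04
8b ^ e2 = 69
28 ^ f6 = de
d0 ^ 14 = c4
60 ^ 6d = 0d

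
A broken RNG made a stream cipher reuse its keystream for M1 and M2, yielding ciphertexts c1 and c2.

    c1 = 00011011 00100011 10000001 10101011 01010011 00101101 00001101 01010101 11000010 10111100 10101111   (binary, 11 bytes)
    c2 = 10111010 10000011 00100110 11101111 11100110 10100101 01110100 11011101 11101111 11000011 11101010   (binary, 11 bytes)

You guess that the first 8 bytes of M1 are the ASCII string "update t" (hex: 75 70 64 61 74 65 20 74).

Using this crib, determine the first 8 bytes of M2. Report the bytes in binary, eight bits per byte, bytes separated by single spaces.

First, c1 ⊕ c2 = (M1 ⊕ K) ⊕ (M2 ⊕ K) = M1 ⊕ M2, so the key drops out. Then M2 = (M1 ⊕ M2) ⊕ M1 over the first 8 bytes.
byte 0: (1b XOR ba) XOR 75 = a1 XOR 75 = d4
byte 1: (23 XOR 83) XOR 70 = a0 XOR 70 = d0
byte 2: (81 XOR 26) XOR 64 = a7 XOR 64 = c3
byte 3: (ab XOR ef) XOR 61 = 44 XOR 61 = 25
byte 4: (53 XOR e6) XOR 74 = b5 XOR 74 = c1
byte 5: (2d XOR a5) XOR 65 = 88 XOR 65 = ed
byte 6: (0d XOR 74) XOR 20 = 79 XOR 20 = 59
byte 7: (55 XOR dd) XOR 74 = 88 XOR 74 = fc

11010100 11010000 11000011 00100101 11000001 11101101 01011001 11111100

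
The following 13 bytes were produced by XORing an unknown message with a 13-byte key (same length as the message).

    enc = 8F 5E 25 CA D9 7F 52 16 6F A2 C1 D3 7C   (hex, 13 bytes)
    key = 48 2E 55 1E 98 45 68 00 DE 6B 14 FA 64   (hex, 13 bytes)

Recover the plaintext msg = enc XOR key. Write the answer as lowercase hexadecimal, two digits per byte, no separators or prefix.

c77070d4413a3a16b1c9d52918

byte 0: 143 ^  72 = 199
byte 1:  94 ^  46 = 112
byte 2:  37 ^  85 = 112
byte 3: 202 ^  30 = 212
byte 4: 217 ^ 152 =  65
byte 5: 127 ^  69 =  58
byte 6:  82 ^ 104 =  58
byte 7:  22 ^   0 =  22
byte 8: 111 ^ 222 = 177
byte 9: 162 ^ 107 = 201
byte 10: 193 ^  20 = 213
byte 11: 211 ^ 250 =  41
byte 12: 124 ^ 100 =  24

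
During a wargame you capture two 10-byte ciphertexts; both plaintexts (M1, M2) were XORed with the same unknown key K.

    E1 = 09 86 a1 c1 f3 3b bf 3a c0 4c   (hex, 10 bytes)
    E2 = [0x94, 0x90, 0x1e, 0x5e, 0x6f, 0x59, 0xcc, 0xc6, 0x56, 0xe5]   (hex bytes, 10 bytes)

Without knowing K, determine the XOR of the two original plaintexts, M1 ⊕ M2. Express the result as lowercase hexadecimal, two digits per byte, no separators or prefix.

9d16bf9f9c6273fc96a9

E1 ⊕ E2 = (M1 ⊕ K) ⊕ (M2 ⊕ K) = M1 ⊕ M2 — the shared key cancels under XOR.
09 xor 94 = 9d
86 xor 90 = 16
a1 xor 1e = bf
c1 xor 5e = 9f
f3 xor 6f = 9c
3b xor 59 = 62
bf xor cc = 73
3a xor c6 = fc
c0 xor 56 = 96
4c xor e5 = a9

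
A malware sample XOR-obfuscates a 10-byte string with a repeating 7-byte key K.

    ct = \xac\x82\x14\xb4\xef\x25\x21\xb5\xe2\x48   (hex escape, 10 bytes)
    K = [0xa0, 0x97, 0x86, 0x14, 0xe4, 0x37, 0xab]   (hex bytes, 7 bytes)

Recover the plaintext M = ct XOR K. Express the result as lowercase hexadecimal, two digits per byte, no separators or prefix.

The 7-byte key repeats, so the effective keystream is a0 97 86 14 e4 37 ab a0 97 86.
byte 0: ac ^ a0 = 0c
byte 1: 82 ^ 97 = 15
byte 2: 14 ^ 86 = 92
byte 3: b4 ^ 14 = a0
byte 4: ef ^ e4 = 0b
byte 5: 25 ^ 37 = 12
byte 6: 21 ^ ab = 8a
byte 7: b5 ^ a0 = 15
byte 8: e2 ^ 97 = 75
byte 9: 48 ^ 86 = ce

0c1592a00b128a1575ce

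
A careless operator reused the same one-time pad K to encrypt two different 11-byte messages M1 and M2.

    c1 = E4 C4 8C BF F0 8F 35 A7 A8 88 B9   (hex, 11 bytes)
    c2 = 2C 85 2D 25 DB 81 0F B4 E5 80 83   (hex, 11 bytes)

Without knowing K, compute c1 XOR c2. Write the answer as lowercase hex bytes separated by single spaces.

c1 ⊕ c2 = (M1 ⊕ K) ⊕ (M2 ⊕ K) = M1 ⊕ M2 — the shared key cancels under XOR.
11100100 ⊕ 00101100 = 11001000
11000100 ⊕ 10000101 = 01000001
10001100 ⊕ 00101101 = 10100001
10111111 ⊕ 00100101 = 10011010
11110000 ⊕ 11011011 = 00101011
10001111 ⊕ 10000001 = 00001110
00110101 ⊕ 00001111 = 00111010
10100111 ⊕ 10110100 = 00010011
10101000 ⊕ 11100101 = 01001101
10001000 ⊕ 10000000 = 00001000
10111001 ⊕ 10000011 = 00111010

c8 41 a1 9a 2b 0e 3a 13 4d 08 3a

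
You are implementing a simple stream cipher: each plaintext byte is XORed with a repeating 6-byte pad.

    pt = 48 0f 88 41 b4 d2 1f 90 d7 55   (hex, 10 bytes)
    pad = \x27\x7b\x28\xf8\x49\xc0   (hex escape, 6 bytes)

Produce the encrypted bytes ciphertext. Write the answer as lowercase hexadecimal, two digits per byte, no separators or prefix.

6f74a0b9fd1238ebffad

The 6-byte key repeats, so the effective keystream is 27 7b 28 f8 49 c0 27 7b 28 f8.
byte 0: 48 ^ 27 = 6f
byte 1: 0f ^ 7b = 74
byte 2: 88 ^ 28 = a0
byte 3: 41 ^ f8 = b9
byte 4: b4 ^ 49 = fd
byte 5: d2 ^ c0 = 12
byte 6: 1f ^ 27 = 38
byte 7: 90 ^ 7b = eb
byte 8: d7 ^ 28 = ff
byte 9: 55 ^ f8 = ad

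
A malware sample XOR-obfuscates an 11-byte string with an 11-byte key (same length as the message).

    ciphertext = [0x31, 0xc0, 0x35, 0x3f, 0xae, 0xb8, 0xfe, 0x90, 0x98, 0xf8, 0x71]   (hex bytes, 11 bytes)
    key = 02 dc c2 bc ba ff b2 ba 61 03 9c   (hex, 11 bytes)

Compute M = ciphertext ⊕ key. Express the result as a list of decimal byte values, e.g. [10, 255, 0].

XOR is its own inverse, so applying the key byte-wise gives the result directly.
 49 ⊕   2 =  51
192 ⊕ 220 =  28
 53 ⊕ 194 = 247
 63 ⊕ 188 = 131
174 ⊕ 186 =  20
184 ⊕ 255 =  71
254 ⊕ 178 =  76
144 ⊕ 186 =  42
152 ⊕  97 = 249
248 ⊕   3 = 251
113 ⊕ 156 = 237

[51, 28, 247, 131, 20, 71, 76, 42, 249, 251, 237]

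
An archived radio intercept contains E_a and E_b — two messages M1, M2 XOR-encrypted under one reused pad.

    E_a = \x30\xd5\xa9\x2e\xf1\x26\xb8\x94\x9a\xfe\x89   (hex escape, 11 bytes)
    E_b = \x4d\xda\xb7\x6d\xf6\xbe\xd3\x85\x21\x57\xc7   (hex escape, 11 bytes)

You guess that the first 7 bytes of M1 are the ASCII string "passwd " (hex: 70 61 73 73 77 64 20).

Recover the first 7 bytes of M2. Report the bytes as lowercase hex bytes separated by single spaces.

0d 6e 6d 30 70 fc 4b

First, E_a ⊕ E_b = (M1 ⊕ K) ⊕ (M2 ⊕ K) = M1 ⊕ M2, so the key drops out. Then M2 = (M1 ⊕ M2) ⊕ M1 over the first 7 bytes.
byte 0: (30 ⊕ 4d) ⊕ 70 = 7d ⊕ 70 = 0d
byte 1: (d5 ⊕ da) ⊕ 61 = 0f ⊕ 61 = 6e
byte 2: (a9 ⊕ b7) ⊕ 73 = 1e ⊕ 73 = 6d
byte 3: (2e ⊕ 6d) ⊕ 73 = 43 ⊕ 73 = 30
byte 4: (f1 ⊕ f6) ⊕ 77 = 07 ⊕ 77 = 70
byte 5: (26 ⊕ be) ⊕ 64 = 98 ⊕ 64 = fc
byte 6: (b8 ⊕ d3) ⊕ 20 = 6b ⊕ 20 = 4b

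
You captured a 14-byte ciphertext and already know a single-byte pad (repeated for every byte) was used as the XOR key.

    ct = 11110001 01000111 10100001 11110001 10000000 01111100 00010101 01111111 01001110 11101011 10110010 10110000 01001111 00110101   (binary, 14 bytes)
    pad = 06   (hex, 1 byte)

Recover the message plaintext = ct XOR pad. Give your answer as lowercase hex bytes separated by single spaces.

f7 41 a7 f7 86 7a 13 79 48 ed b4 b6 49 33

The 1-byte key repeats, so the effective keystream is 06 06 06 06 06 06 06 06 06 06 06 06 06 06.
byte 0: 11110001 ^ 00000110 = 11110111
byte 1: 01000111 ^ 00000110 = 01000001
byte 2: 10100001 ^ 00000110 = 10100111
byte 3: 11110001 ^ 00000110 = 11110111
byte 4: 10000000 ^ 00000110 = 10000110
byte 5: 01111100 ^ 00000110 = 01111010
byte 6: 00010101 ^ 00000110 = 00010011
byte 7: 01111111 ^ 00000110 = 01111001
byte 8: 01001110 ^ 00000110 = 01001000
byte 9: 11101011 ^ 00000110 = 11101101
byte 10: 10110010 ^ 00000110 = 10110100
byte 11: 10110000 ^ 00000110 = 10110110
byte 12: 01001111 ^ 00000110 = 01001001
byte 13: 00110101 ^ 00000110 = 00110011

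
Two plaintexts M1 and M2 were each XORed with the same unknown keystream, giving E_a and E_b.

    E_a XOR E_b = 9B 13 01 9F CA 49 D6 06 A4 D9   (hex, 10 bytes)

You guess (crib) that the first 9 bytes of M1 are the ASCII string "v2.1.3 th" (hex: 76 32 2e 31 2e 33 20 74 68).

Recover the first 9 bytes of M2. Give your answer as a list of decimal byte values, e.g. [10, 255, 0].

Since E_a ⊕ E_b = M1 ⊕ M2, XORing with the guessed M1 bytes yields the corresponding M2 bytes: M2 = (E_a ⊕ E_b) ⊕ M1.
155 ⊕ 118 = 237
 19 ⊕  50 =  33
  1 ⊕  46 =  47
159 ⊕  49 = 174
202 ⊕  46 = 228
 73 ⊕  51 = 122
214 ⊕  32 = 246
  6 ⊕ 116 = 114
164 ⊕ 104 = 204

[237, 33, 47, 174, 228, 122, 246, 114, 204]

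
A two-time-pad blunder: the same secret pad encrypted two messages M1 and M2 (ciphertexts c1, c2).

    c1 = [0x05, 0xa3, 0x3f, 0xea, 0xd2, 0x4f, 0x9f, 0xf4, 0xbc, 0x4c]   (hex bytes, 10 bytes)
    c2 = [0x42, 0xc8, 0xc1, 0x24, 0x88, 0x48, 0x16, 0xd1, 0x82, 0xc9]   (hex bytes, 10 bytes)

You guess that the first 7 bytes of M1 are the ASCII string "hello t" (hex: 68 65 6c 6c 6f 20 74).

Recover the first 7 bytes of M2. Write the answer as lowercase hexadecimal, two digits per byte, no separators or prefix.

First, c1 ⊕ c2 = (M1 ⊕ K) ⊕ (M2 ⊕ K) = M1 ⊕ M2, so the key drops out. Then M2 = (M1 ⊕ M2) ⊕ M1 over the first 7 bytes.
byte 0: (05 ^ 42) ^ 68 = 47 ^ 68 = 2f
byte 1: (a3 ^ c8) ^ 65 = 6b ^ 65 = 0e
byte 2: (3f ^ c1) ^ 6c = fe ^ 6c = 92
byte 3: (ea ^ 24) ^ 6c = ce ^ 6c = a2
byte 4: (d2 ^ 88) ^ 6f = 5a ^ 6f = 35
byte 5: (4f ^ 48) ^ 20 = 07 ^ 20 = 27
byte 6: (9f ^ 16) ^ 74 = 89 ^ 74 = fd

2f0e92a23527fd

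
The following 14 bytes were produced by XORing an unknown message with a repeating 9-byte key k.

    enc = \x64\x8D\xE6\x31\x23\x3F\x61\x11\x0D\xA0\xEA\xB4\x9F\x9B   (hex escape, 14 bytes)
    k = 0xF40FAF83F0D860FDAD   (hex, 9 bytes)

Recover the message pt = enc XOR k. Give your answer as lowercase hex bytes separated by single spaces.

90 82 49 b2 d3 e7 01 ec a0 54 e5 1b 1c 6b

The 9-byte key repeats, so the effective keystream is f4 0f af 83 f0 d8 60 fd ad f4 0f af 83 f0.
byte 0: 64 xor f4 = 90
byte 1: 8d xor 0f = 82
byte 2: e6 xor af = 49
byte 3: 31 xor 83 = b2
byte 4: 23 xor f0 = d3
byte 5: 3f xor d8 = e7
byte 6: 61 xor 60 = 01
byte 7: 11 xor fd = ec
byte 8: 0d xor ad = a0
byte 9: a0 xor f4 = 54
byte 10: ea xor 0f = e5
byte 11: b4 xor af = 1b
byte 12: 9f xor 83 = 1c
byte 13: 9b xor f0 = 6b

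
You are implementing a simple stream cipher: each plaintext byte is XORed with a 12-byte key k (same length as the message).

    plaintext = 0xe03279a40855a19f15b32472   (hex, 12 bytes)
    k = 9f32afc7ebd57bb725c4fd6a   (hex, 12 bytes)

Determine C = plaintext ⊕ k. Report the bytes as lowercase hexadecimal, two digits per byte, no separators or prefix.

7f00d663e380da283077d918

XOR is its own inverse, so applying the key byte-wise gives the result directly.
224 ^ 159 = 127
 50 ^  50 =   0
121 ^ 175 = 214
164 ^ 199 =  99
  8 ^ 235 = 227
 85 ^ 213 = 128
161 ^ 123 = 218
159 ^ 183 =  40
 21 ^  37 =  48
179 ^ 196 = 119
 36 ^ 253 = 217
114 ^ 106 =  24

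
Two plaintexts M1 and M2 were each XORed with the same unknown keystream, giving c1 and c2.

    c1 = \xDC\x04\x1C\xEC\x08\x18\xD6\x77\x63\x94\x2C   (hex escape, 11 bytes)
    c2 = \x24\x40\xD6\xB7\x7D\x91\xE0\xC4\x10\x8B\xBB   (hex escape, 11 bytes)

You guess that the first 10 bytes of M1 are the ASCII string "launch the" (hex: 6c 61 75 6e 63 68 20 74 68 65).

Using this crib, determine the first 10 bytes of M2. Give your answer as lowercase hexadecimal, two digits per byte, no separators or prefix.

9425bf3516e116c71b7a

First, c1 ⊕ c2 = (M1 ⊕ K) ⊕ (M2 ⊕ K) = M1 ⊕ M2, so the key drops out. Then M2 = (M1 ⊕ M2) ⊕ M1 over the first 10 bytes.
byte 0: (dc ^ 24) ^ 6c = f8 ^ 6c = 94
byte 1: (04 ^ 40) ^ 61 = 44 ^ 61 = 25
byte 2: (1c ^ d6) ^ 75 = ca ^ 75 = bf
byte 3: (ec ^ b7) ^ 6e = 5b ^ 6e = 35
byte 4: (08 ^ 7d) ^ 63 = 75 ^ 63 = 16
byte 5: (18 ^ 91) ^ 68 = 89 ^ 68 = e1
byte 6: (d6 ^ e0) ^ 20 = 36 ^ 20 = 16
byte 7: (77 ^ c4) ^ 74 = b3 ^ 74 = c7
byte 8: (63 ^ 10) ^ 68 = 73 ^ 68 = 1b
byte 9: (94 ^ 8b) ^ 65 = 1f ^ 65 = 7a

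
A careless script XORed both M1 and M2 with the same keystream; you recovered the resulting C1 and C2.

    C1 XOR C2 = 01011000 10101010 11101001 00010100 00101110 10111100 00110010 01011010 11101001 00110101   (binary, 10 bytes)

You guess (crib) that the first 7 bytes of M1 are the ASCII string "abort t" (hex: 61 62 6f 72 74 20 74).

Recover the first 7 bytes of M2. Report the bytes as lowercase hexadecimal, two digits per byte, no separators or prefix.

39c886665a9c46

Since C1 ⊕ C2 = M1 ⊕ M2, XORing with the guessed M1 bytes yields the corresponding M2 bytes: M2 = (C1 ⊕ C2) ⊕ M1.
byte 0: 58 ^ 61 = 39
byte 1: aa ^ 62 = c8
byte 2: e9 ^ 6f = 86
byte 3: 14 ^ 72 = 66
byte 4: 2e ^ 74 = 5a
byte 5: bc ^ 20 = 9c
byte 6: 32 ^ 74 = 46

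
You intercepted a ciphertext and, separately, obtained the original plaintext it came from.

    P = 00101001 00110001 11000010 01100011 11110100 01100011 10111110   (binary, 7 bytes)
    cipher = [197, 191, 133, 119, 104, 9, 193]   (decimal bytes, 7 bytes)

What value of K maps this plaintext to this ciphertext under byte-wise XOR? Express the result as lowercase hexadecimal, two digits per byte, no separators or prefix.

ec8e47149c6a7f

Since cipher = P ⊕ K, XORing both sides with P gives K = P ⊕ cipher.
byte 0: 29 XOR c5 = ec
byte 1: 31 XOR bf = 8e
byte 2: c2 XOR 85 = 47
byte 3: 63 XOR 77 = 14
byte 4: f4 XOR 68 = 9c
byte 5: 63 XOR 09 = 6a
byte 6: be XOR c1 = 7f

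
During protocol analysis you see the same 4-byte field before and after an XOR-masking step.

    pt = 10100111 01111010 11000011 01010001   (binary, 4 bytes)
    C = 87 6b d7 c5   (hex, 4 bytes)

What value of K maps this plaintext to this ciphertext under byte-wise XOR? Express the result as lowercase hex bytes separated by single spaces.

20 11 14 94

Since C = pt ⊕ K, XORing both sides with pt gives K = pt ⊕ C.
a7 ^ 87 = 20
7a ^ 6b = 11
c3 ^ d7 = 14
51 ^ c5 = 94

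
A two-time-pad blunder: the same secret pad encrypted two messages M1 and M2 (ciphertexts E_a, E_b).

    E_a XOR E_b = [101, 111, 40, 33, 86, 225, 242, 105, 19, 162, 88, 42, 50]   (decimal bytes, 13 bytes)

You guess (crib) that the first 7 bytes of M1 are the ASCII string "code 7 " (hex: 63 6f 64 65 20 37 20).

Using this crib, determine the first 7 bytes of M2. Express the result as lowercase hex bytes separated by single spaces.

06 00 4c 44 76 d6 d2

Since E_a ⊕ E_b = M1 ⊕ M2, XORing with the guessed M1 bytes yields the corresponding M2 bytes: M2 = (E_a ⊕ E_b) ⊕ M1.
65 xor 63 = 06
6f xor 6f = 00
28 xor 64 = 4c
21 xor 65 = 44
56 xor 20 = 76
e1 xor 37 = d6
f2 xor 20 = d2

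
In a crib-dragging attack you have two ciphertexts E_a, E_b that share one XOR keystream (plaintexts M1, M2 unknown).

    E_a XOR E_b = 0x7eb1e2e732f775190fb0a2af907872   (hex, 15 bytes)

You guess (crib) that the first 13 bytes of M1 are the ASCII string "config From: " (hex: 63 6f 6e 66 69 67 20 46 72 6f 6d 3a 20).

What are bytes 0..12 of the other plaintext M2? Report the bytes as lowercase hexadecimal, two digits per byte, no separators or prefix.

1dde8c815b90555f7ddfcf95b0

Since E_a ⊕ E_b = M1 ⊕ M2, XORing with the guessed M1 bytes yields the corresponding M2 bytes: M2 = (E_a ⊕ E_b) ⊕ M1.
byte 0: 7e ^ 63 = 1d
byte 1: b1 ^ 6f = de
byte 2: e2 ^ 6e = 8c
byte 3: e7 ^ 66 = 81
byte 4: 32 ^ 69 = 5b
byte 5: f7 ^ 67 = 90
byte 6: 75 ^ 20 = 55
byte 7: 19 ^ 46 = 5f
byte 8: 0f ^ 72 = 7d
byte 9: b0 ^ 6f = df
byte 10: a2 ^ 6d = cf
byte 11: af ^ 3a = 95
byte 12: 90 ^ 20 = b0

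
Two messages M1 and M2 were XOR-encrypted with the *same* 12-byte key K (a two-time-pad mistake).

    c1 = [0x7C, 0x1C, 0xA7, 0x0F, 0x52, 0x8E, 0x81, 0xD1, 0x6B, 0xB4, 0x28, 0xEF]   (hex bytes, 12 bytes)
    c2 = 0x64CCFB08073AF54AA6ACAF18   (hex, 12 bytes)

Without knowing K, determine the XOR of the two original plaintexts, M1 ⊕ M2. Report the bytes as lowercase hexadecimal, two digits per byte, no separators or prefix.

18d05c0755b4749bcd1887f7

c1 ⊕ c2 = (M1 ⊕ K) ⊕ (M2 ⊕ K) = M1 ⊕ M2 — the shared key cancels under XOR.
7c ^ 64 = 18
1c ^ cc = d0
a7 ^ fb = 5c
0f ^ 08 = 07
52 ^ 07 = 55
8e ^ 3a = b4
81 ^ f5 = 74
d1 ^ 4a = 9b
6b ^ a6 = cd
b4 ^ ac = 18
28 ^ af = 87
ef ^ 18 = f7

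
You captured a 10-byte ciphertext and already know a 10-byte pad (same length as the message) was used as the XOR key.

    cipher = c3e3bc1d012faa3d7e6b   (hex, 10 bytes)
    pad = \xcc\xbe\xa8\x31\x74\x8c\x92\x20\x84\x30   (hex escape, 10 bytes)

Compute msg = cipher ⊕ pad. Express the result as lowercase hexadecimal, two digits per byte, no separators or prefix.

0f5d142c75a3381dfa5b

XOR is its own inverse, so applying the key byte-wise gives the result directly.
byte 0: c3 xor cc = 0f
byte 1: e3 xor be = 5d
byte 2: bc xor a8 = 14
byte 3: 1d xor 31 = 2c
byte 4: 01 xor 74 = 75
byte 5: 2f xor 8c = a3
byte 6: aa xor 92 = 38
byte 7: 3d xor 20 = 1d
byte 8: 7e xor 84 = fa
byte 9: 6b xor 30 = 5b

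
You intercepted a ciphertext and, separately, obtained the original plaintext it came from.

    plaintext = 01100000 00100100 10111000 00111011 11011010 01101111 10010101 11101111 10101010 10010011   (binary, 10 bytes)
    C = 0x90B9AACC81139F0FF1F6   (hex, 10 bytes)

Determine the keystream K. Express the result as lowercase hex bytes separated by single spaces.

f0 9d 12 f7 5b 7c 0a e0 5b 65

Since C = plaintext ⊕ K, XORing both sides with plaintext gives K = plaintext ⊕ C.
byte 0: 01100000 ⊕ 10010000 = 11110000
byte 1: 00100100 ⊕ 10111001 = 10011101
byte 2: 10111000 ⊕ 10101010 = 00010010
byte 3: 00111011 ⊕ 11001100 = 11110111
byte 4: 11011010 ⊕ 10000001 = 01011011
byte 5: 01101111 ⊕ 00010011 = 01111100
byte 6: 10010101 ⊕ 10011111 = 00001010
byte 7: 11101111 ⊕ 00001111 = 11100000
byte 8: 10101010 ⊕ 11110001 = 01011011
byte 9: 10010011 ⊕ 11110110 = 01100101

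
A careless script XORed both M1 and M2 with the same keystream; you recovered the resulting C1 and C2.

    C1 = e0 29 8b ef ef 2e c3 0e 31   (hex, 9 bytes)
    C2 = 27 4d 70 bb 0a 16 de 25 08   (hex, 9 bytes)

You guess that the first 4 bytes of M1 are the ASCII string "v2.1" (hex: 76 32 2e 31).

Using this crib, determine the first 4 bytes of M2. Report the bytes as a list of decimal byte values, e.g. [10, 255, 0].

First, C1 ⊕ C2 = (M1 ⊕ K) ⊕ (M2 ⊕ K) = M1 ⊕ M2, so the key drops out. Then M2 = (M1 ⊕ M2) ⊕ M1 over the first 4 bytes.
byte 0: (e0 ^ 27) ^ 76 = c7 ^ 76 = b1
byte 1: (29 ^ 4d) ^ 32 = 64 ^ 32 = 56
byte 2: (8b ^ 70) ^ 2e = fb ^ 2e = d5
byte 3: (ef ^ bb) ^ 31 = 54 ^ 31 = 65

[177, 86, 213, 101]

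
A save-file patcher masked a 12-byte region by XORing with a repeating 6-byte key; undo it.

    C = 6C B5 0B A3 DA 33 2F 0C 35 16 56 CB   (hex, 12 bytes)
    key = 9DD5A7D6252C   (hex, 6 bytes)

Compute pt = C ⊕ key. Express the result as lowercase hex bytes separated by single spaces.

The 6-byte key repeats, so the effective keystream is 9d d5 a7 d6 25 2c 9d d5 a7 d6 25 2c.
byte 0: 6c xor 9d = f1
byte 1: b5 xor d5 = 60
byte 2: 0b xor a7 = ac
byte 3: a3 xor d6 = 75
byte 4: da xor 25 = ff
byte 5: 33 xor 2c = 1f
byte 6: 2f xor 9d = b2
byte 7: 0c xor d5 = d9
byte 8: 35 xor a7 = 92
byte 9: 16 xor d6 = c0
byte 10: 56 xor 25 = 73
byte 11: cb xor 2c = e7

f1 60 ac 75 ff 1f b2 d9 92 c0 73 e7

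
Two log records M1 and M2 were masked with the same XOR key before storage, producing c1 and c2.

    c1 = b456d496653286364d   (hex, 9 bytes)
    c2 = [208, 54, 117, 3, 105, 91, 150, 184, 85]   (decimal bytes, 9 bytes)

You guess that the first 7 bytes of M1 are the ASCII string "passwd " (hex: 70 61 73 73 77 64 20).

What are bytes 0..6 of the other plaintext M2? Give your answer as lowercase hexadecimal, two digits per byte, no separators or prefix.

1401d2e67b0d30

First, c1 ⊕ c2 = (M1 ⊕ K) ⊕ (M2 ⊕ K) = M1 ⊕ M2, so the key drops out. Then M2 = (M1 ⊕ M2) ⊕ M1 over the first 7 bytes.
byte 0: (b4 XOR d0) XOR 70 = 64 XOR 70 = 14
byte 1: (56 XOR 36) XOR 61 = 60 XOR 61 = 01
byte 2: (d4 XOR 75) XOR 73 = a1 XOR 73 = d2
byte 3: (96 XOR 03) XOR 73 = 95 XOR 73 = e6
byte 4: (65 XOR 69) XOR 77 = 0c XOR 77 = 7b
byte 5: (32 XOR 5b) XOR 64 = 69 XOR 64 = 0d
byte 6: (86 XOR 96) XOR 20 = 10 XOR 20 = 30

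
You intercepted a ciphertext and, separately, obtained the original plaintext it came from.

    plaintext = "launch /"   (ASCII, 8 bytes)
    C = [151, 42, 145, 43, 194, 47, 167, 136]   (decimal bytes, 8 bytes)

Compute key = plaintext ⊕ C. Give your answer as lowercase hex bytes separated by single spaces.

fb 4b e4 45 a1 47 87 a7

Since C = plaintext ⊕ key, XORing both sides with plaintext gives key = plaintext ⊕ C.
108 ^ 151 = 251
 97 ^  42 =  75
117 ^ 145 = 228
110 ^  43 =  69
 99 ^ 194 = 161
104 ^  47 =  71
 32 ^ 167 = 135
 47 ^ 136 = 167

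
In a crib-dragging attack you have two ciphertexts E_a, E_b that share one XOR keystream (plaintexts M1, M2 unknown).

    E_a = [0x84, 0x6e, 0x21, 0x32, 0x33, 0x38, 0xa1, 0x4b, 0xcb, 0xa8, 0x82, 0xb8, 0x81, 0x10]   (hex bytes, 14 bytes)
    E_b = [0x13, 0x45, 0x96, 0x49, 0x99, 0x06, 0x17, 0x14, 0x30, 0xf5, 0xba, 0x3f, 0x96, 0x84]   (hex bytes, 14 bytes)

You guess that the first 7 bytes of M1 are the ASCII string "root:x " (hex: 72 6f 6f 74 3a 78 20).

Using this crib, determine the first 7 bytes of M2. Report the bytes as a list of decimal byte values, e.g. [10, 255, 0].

[229, 68, 216, 15, 144, 70, 150]

First, E_a ⊕ E_b = (M1 ⊕ K) ⊕ (M2 ⊕ K) = M1 ⊕ M2, so the key drops out. Then M2 = (M1 ⊕ M2) ⊕ M1 over the first 7 bytes.
byte 0: (84 XOR 13) XOR 72 = 97 XOR 72 = e5
byte 1: (6e XOR 45) XOR 6f = 2b XOR 6f = 44
byte 2: (21 XOR 96) XOR 6f = b7 XOR 6f = d8
byte 3: (32 XOR 49) XOR 74 = 7b XOR 74 = 0f
byte 4: (33 XOR 99) XOR 3a = aa XOR 3a = 90
byte 5: (38 XOR 06) XOR 78 = 3e XOR 78 = 46
byte 6: (a1 XOR 17) XOR 20 = b6 XOR 20 = 96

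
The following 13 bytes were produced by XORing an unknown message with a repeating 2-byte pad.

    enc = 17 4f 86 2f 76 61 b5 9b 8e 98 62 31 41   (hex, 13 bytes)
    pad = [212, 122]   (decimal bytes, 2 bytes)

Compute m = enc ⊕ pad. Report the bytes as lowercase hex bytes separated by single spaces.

The 2-byte key repeats, so the effective keystream is d4 7a d4 7a d4 7a d4 7a d4 7a d4 7a d4.
byte 0:  23 XOR 212 = 195
byte 1:  79 XOR 122 =  53
byte 2: 134 XOR 212 =  82
byte 3:  47 XOR 122 =  85
byte 4: 118 XOR 212 = 162
byte 5:  97 XOR 122 =  27
byte 6: 181 XOR 212 =  97
byte 7: 155 XOR 122 = 225
byte 8: 142 XOR 212 =  90
byte 9: 152 XOR 122 = 226
byte 10:  98 XOR 212 = 182
byte 11:  49 XOR 122 =  75
byte 12:  65 XOR 212 = 149

c3 35 52 55 a2 1b 61 e1 5a e2 b6 4b 95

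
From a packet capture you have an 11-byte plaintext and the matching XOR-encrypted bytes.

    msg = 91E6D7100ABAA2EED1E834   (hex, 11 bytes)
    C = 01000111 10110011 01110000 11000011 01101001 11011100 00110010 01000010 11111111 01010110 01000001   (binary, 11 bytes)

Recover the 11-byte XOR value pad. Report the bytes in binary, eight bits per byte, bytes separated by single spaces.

Since C = msg ⊕ pad, XORing both sides with msg gives pad = msg ⊕ C.
91 ⊕ 47 = d6
e6 ⊕ b3 = 55
d7 ⊕ 70 = a7
10 ⊕ c3 = d3
0a ⊕ 69 = 63
ba ⊕ dc = 66
a2 ⊕ 32 = 90
ee ⊕ 42 = ac
d1 ⊕ ff = 2e
e8 ⊕ 56 = be
34 ⊕ 41 = 75

11010110 01010101 10100111 11010011 01100011 01100110 10010000 10101100 00101110 10111110 01110101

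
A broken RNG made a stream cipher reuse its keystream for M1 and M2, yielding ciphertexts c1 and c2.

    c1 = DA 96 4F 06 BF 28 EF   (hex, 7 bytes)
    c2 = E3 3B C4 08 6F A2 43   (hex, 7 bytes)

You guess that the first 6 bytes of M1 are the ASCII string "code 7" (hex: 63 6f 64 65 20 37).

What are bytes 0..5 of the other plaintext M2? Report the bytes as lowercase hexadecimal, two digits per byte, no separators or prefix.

5ac2ef6bf0bd

First, c1 ⊕ c2 = (M1 ⊕ K) ⊕ (M2 ⊕ K) = M1 ⊕ M2, so the key drops out. Then M2 = (M1 ⊕ M2) ⊕ M1 over the first 6 bytes.
byte 0: (da ⊕ e3) ⊕ 63 = 39 ⊕ 63 = 5a
byte 1: (96 ⊕ 3b) ⊕ 6f = ad ⊕ 6f = c2
byte 2: (4f ⊕ c4) ⊕ 64 = 8b ⊕ 64 = ef
byte 3: (06 ⊕ 08) ⊕ 65 = 0e ⊕ 65 = 6b
byte 4: (bf ⊕ 6f) ⊕ 20 = d0 ⊕ 20 = f0
byte 5: (28 ⊕ a2) ⊕ 37 = 8a ⊕ 37 = bd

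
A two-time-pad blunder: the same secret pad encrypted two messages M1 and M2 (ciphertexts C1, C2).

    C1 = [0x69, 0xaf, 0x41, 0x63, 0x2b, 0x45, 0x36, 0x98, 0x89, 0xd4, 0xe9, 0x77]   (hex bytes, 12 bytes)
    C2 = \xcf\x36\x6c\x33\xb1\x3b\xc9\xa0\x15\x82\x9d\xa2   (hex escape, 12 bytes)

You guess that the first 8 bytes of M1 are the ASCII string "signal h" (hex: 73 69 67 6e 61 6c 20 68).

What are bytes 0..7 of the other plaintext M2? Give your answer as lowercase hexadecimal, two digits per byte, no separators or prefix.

First, C1 ⊕ C2 = (M1 ⊕ K) ⊕ (M2 ⊕ K) = M1 ⊕ M2, so the key drops out. Then M2 = (M1 ⊕ M2) ⊕ M1 over the first 8 bytes.
byte 0: (69 ^ cf) ^ 73 = a6 ^ 73 = d5
byte 1: (af ^ 36) ^ 69 = 99 ^ 69 = f0
byte 2: (41 ^ 6c) ^ 67 = 2d ^ 67 = 4a
byte 3: (63 ^ 33) ^ 6e = 50 ^ 6e = 3e
byte 4: (2b ^ b1) ^ 61 = 9a ^ 61 = fb
byte 5: (45 ^ 3b) ^ 6c = 7e ^ 6c = 12
byte 6: (36 ^ c9) ^ 20 = ff ^ 20 = df
byte 7: (98 ^ a0) ^ 68 = 38 ^ 68 = 50

d5f04a3efb12df50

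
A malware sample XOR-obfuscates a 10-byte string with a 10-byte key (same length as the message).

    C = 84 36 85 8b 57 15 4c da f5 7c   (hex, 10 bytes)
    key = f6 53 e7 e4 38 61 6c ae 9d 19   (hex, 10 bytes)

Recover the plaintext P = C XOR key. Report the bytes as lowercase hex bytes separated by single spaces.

72 65 62 6f 6f 74 20 74 68 65

XOR is its own inverse, so applying the key byte-wise gives the result directly.
84 XOR f6 = 72
36 XOR 53 = 65
85 XOR e7 = 62
8b XOR e4 = 6f
57 XOR 38 = 6f
15 XOR 61 = 74
4c XOR 6c = 20
da XOR ae = 74
f5 XOR 9d = 68
7c XOR 19 = 65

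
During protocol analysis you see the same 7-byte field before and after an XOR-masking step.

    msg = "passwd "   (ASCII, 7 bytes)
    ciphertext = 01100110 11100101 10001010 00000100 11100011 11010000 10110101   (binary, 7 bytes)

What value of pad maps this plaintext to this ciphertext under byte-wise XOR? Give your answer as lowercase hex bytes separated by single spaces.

Since ciphertext = msg ⊕ pad, XORing both sides with msg gives pad = msg ⊕ ciphertext.
byte 0: 01110000 ⊕ 01100110 = 00010110
byte 1: 01100001 ⊕ 11100101 = 10000100
byte 2: 01110011 ⊕ 10001010 = 11111001
byte 3: 01110011 ⊕ 00000100 = 01110111
byte 4: 01110111 ⊕ 11100011 = 10010100
byte 5: 01100100 ⊕ 11010000 = 10110100
byte 6: 00100000 ⊕ 10110101 = 10010101

16 84 f9 77 94 b4 95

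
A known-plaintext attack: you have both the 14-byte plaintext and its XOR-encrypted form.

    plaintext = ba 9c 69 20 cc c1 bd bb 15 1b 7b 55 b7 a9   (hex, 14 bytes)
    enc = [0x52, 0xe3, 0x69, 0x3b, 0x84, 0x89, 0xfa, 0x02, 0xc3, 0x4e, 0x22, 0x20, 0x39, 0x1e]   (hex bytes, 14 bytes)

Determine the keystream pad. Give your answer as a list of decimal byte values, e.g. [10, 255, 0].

[232, 127, 0, 27, 72, 72, 71, 185, 214, 85, 89, 117, 142, 183]

Since enc = plaintext ⊕ pad, XORing both sides with plaintext gives pad = plaintext ⊕ enc.
byte 0: ba XOR 52 = e8
byte 1: 9c XOR e3 = 7f
byte 2: 69 XOR 69 = 00
byte 3: 20 XOR 3b = 1b
byte 4: cc XOR 84 = 48
byte 5: c1 XOR 89 = 48
byte 6: bd XOR fa = 47
byte 7: bb XOR 02 = b9
byte 8: 15 XOR c3 = d6
byte 9: 1b XOR 4e = 55
byte 10: 7b XOR 22 = 59
byte 11: 55 XOR 20 = 75
byte 12: b7 XOR 39 = 8e
byte 13: a9 XOR 1e = b7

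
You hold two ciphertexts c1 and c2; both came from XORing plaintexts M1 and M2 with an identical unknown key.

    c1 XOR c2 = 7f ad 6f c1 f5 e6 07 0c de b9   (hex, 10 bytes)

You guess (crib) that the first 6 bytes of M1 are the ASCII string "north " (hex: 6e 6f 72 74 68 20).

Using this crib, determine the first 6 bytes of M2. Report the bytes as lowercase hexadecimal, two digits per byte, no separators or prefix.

11c21db59dc6

Since c1 ⊕ c2 = M1 ⊕ M2, XORing with the guessed M1 bytes yields the corresponding M2 bytes: M2 = (c1 ⊕ c2) ⊕ M1.
7f xor 6e = 11
ad xor 6f = c2
6f xor 72 = 1d
c1 xor 74 = b5
f5 xor 68 = 9d
e6 xor 20 = c6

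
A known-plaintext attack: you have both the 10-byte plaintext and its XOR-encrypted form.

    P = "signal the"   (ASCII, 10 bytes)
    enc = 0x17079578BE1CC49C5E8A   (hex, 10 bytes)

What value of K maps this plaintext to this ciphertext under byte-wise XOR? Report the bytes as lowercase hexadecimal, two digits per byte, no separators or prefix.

Since enc = P ⊕ K, XORing both sides with P gives K = P ⊕ enc.
73 XOR 17 = 64
69 XOR 07 = 6e
67 XOR 95 = f2
6e XOR 78 = 16
61 XOR be = df
6c XOR 1c = 70
20 XOR c4 = e4
74 XOR 9c = e8
68 XOR 5e = 36
65 XOR 8a = ef

646ef216df70e4e836ef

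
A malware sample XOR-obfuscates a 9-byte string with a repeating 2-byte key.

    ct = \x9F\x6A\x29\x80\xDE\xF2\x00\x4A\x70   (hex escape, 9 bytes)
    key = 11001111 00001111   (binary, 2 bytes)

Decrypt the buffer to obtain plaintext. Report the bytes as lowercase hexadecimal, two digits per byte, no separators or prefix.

5065e68f11fdcf45bf

The 2-byte key repeats, so the effective keystream is cf 0f cf 0f cf 0f cf 0f cf.
byte 0: 10011111 ^ 11001111 = 01010000
byte 1: 01101010 ^ 00001111 = 01100101
byte 2: 00101001 ^ 11001111 = 11100110
byte 3: 10000000 ^ 00001111 = 10001111
byte 4: 11011110 ^ 11001111 = 00010001
byte 5: 11110010 ^ 00001111 = 11111101
byte 6: 00000000 ^ 11001111 = 11001111
byte 7: 01001010 ^ 00001111 = 01000101
byte 8: 01110000 ^ 11001111 = 10111111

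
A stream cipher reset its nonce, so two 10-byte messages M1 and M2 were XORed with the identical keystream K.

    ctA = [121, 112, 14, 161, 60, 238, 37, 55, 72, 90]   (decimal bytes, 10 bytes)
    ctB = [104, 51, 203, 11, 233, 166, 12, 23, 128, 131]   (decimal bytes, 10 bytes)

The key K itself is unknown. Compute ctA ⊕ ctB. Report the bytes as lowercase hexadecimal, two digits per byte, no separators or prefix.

ctA ⊕ ctB = (M1 ⊕ K) ⊕ (M2 ⊕ K) = M1 ⊕ M2 — the shared key cancels under XOR.
byte 0: 121 ^ 104 =  17
byte 1: 112 ^  51 =  67
byte 2:  14 ^ 203 = 197
byte 3: 161 ^  11 = 170
byte 4:  60 ^ 233 = 213
byte 5: 238 ^ 166 =  72
byte 6:  37 ^  12 =  41
byte 7:  55 ^  23 =  32
byte 8:  72 ^ 128 = 200
byte 9:  90 ^ 131 = 217

1143c5aad5482920c8d9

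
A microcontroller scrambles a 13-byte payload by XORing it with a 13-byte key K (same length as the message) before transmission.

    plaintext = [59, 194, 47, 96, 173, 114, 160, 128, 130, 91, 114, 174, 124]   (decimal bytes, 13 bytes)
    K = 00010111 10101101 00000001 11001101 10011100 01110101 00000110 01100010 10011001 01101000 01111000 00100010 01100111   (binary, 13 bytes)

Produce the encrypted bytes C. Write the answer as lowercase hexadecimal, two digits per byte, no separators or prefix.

2c6f2ead3107a6e21b330a8c1b

 59 xor  23 =  44
194 xor 173 = 111
 47 xor   1 =  46
 96 xor 205 = 173
173 xor 156 =  49
114 xor 117 =   7
160 xor   6 = 166
128 xor  98 = 226
130 xor 153 =  27
 91 xor 104 =  51
114 xor 120 =  10
174 xor  34 = 140
124 xor 103 =  27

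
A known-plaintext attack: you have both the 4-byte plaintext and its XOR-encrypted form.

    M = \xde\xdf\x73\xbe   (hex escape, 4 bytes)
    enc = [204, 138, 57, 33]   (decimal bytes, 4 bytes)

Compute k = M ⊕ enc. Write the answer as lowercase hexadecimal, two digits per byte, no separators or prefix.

Since enc = M ⊕ k, XORing both sides with M gives k = M ⊕ enc.
byte 0: de ^ cc = 12
byte 1: df ^ 8a = 55
byte 2: 73 ^ 39 = 4a
byte 3: be ^ 21 = 9f

12554a9f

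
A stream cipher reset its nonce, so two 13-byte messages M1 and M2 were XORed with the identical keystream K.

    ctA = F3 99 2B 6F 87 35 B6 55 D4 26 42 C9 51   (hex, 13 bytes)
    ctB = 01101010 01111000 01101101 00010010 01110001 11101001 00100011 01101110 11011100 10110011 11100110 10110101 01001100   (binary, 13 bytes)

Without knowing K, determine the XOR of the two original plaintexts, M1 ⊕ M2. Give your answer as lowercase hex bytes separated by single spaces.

99 e1 46 7d f6 dc 95 3b 08 95 a4 7c 1d

ctA ⊕ ctB = (M1 ⊕ K) ⊕ (M2 ⊕ K) = M1 ⊕ M2 — the shared key cancels under XOR.
f3 ^ 6a = 99
99 ^ 78 = e1
2b ^ 6d = 46
6f ^ 12 = 7d
87 ^ 71 = f6
35 ^ e9 = dc
b6 ^ 23 = 95
55 ^ 6e = 3b
d4 ^ dc = 08
26 ^ b3 = 95
42 ^ e6 = a4
c9 ^ b5 = 7c
51 ^ 4c = 1d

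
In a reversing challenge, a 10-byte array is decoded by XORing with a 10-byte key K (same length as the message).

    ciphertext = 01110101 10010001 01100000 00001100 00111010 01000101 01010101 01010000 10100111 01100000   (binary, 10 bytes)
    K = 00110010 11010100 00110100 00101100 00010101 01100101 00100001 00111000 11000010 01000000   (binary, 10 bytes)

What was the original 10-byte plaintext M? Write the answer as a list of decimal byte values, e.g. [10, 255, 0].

[71, 69, 84, 32, 47, 32, 116, 104, 101, 32]

XOR is its own inverse, so applying the key byte-wise gives the result directly.
byte 0: 75 ^ 32 = 47
byte 1: 91 ^ d4 = 45
byte 2: 60 ^ 34 = 54
byte 3: 0c ^ 2c = 20
byte 4: 3a ^ 15 = 2f
byte 5: 45 ^ 65 = 20
byte 6: 55 ^ 21 = 74
byte 7: 50 ^ 38 = 68
byte 8: a7 ^ c2 = 65
byte 9: 60 ^ 40 = 20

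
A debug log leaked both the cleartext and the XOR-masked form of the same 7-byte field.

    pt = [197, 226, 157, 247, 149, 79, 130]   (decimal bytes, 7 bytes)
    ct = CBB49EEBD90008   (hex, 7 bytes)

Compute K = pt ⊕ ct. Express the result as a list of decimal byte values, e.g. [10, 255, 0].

[14, 86, 3, 28, 76, 79, 138]

Since ct = pt ⊕ K, XORing both sides with pt gives K = pt ⊕ ct.
byte 0: c5 ^ cb = 0e
byte 1: e2 ^ b4 = 56
byte 2: 9d ^ 9e = 03
byte 3: f7 ^ eb = 1c
byte 4: 95 ^ d9 = 4c
byte 5: 4f ^ 00 = 4f
byte 6: 82 ^ 08 = 8a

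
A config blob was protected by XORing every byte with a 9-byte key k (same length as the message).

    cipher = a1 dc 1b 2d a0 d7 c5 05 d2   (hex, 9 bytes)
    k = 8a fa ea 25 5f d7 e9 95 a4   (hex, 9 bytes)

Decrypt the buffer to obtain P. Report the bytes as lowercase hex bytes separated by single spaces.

2b 26 f1 08 ff 00 2c 90 76

a1 ⊕ 8a = 2b
dc ⊕ fa = 26
1b ⊕ ea = f1
2d ⊕ 25 = 08
a0 ⊕ 5f = ff
d7 ⊕ d7 = 00
c5 ⊕ e9 = 2c
05 ⊕ 95 = 90
d2 ⊕ a4 = 76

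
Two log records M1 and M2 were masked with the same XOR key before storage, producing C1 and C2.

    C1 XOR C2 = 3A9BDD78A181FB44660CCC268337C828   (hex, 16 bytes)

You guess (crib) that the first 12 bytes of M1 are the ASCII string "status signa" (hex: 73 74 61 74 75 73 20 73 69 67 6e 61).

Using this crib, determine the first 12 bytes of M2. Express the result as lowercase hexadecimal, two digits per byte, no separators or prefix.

Since C1 ⊕ C2 = M1 ⊕ M2, XORing with the guessed M1 bytes yields the corresponding M2 bytes: M2 = (C1 ⊕ C2) ⊕ M1.
3a xor 73 = 49
9b xor 74 = ef
dd xor 61 = bc
78 xor 74 = 0c
a1 xor 75 = d4
81 xor 73 = f2
fb xor 20 = db
44 xor 73 = 37
66 xor 69 = 0f
0c xor 67 = 6b
cc xor 6e = a2
26 xor 61 = 47

49efbc0cd4f2db370f6ba247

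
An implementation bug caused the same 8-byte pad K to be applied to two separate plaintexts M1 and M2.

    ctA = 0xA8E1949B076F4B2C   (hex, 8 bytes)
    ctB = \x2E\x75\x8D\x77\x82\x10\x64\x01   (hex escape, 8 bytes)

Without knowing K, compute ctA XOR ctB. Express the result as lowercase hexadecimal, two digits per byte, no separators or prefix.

ctA ⊕ ctB = (M1 ⊕ K) ⊕ (M2 ⊕ K) = M1 ⊕ M2 — the shared key cancels under XOR.
a8 XOR 2e = 86
e1 XOR 75 = 94
94 XOR 8d = 19
9b XOR 77 = ec
07 XOR 82 = 85
6f XOR 10 = 7f
4b XOR 64 = 2f
2c XOR 01 = 2d

869419ec857f2f2d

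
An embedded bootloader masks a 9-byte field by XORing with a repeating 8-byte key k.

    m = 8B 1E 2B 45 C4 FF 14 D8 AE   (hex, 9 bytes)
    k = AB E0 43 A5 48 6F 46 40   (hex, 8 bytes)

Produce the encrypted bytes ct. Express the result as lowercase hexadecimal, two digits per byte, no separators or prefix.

20fe68e08c90529805

The 8-byte key repeats, so the effective keystream is ab e0 43 a5 48 6f 46 40 ab.
byte 0: 10001011 XOR 10101011 = 00100000
byte 1: 00011110 XOR 11100000 = 11111110
byte 2: 00101011 XOR 01000011 = 01101000
byte 3: 01000101 XOR 10100101 = 11100000
byte 4: 11000100 XOR 01001000 = 10001100
byte 5: 11111111 XOR 01101111 = 10010000
byte 6: 00010100 XOR 01000110 = 01010010
byte 7: 11011000 XOR 01000000 = 10011000
byte 8: 10101110 XOR 10101011 = 00000101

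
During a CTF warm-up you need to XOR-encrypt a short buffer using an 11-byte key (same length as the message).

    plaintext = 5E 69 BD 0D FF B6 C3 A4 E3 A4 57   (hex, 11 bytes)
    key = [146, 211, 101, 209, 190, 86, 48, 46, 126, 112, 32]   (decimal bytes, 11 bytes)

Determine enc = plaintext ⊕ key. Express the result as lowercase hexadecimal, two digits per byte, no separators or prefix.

XOR is its own inverse, so applying the key byte-wise gives the result directly.
 94 ^ 146 = 204
105 ^ 211 = 186
189 ^ 101 = 216
 13 ^ 209 = 220
255 ^ 190 =  65
182 ^  86 = 224
195 ^  48 = 243
164 ^  46 = 138
227 ^ 126 = 157
164 ^ 112 = 212
 87 ^  32 = 119

ccbad8dc41e0f38a9dd477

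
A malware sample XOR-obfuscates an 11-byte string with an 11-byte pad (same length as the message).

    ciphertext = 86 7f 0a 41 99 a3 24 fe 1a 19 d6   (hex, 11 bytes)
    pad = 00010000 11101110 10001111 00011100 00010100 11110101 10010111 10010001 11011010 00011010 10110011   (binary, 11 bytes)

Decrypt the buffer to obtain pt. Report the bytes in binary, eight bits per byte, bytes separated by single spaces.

10010110 10010001 10000101 01011101 10001101 01010110 10110011 01101111 11000000 00000011 01100101

XOR is its own inverse, so applying the key byte-wise gives the result directly.
byte 0: 10000110 ^ 00010000 = 10010110
byte 1: 01111111 ^ 11101110 = 10010001
byte 2: 00001010 ^ 10001111 = 10000101
byte 3: 01000001 ^ 00011100 = 01011101
byte 4: 10011001 ^ 00010100 = 10001101
byte 5: 10100011 ^ 11110101 = 01010110
byte 6: 00100100 ^ 10010111 = 10110011
byte 7: 11111110 ^ 10010001 = 01101111
byte 8: 00011010 ^ 11011010 = 11000000
byte 9: 00011001 ^ 00011010 = 00000011
byte 10: 11010110 ^ 10110011 = 01100101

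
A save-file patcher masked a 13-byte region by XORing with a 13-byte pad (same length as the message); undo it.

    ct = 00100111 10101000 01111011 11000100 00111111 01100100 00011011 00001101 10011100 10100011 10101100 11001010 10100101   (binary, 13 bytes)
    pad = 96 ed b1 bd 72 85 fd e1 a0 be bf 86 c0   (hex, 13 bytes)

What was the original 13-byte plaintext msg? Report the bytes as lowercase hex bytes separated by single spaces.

b1 45 ca 79 4d e1 e6 ec 3c 1d 13 4c 65

27 ^ 96 = b1
a8 ^ ed = 45
7b ^ b1 = ca
c4 ^ bd = 79
3f ^ 72 = 4d
64 ^ 85 = e1
1b ^ fd = e6
0d ^ e1 = ec
9c ^ a0 = 3c
a3 ^ be = 1d
ac ^ bf = 13
ca ^ 86 = 4c
a5 ^ c0 = 65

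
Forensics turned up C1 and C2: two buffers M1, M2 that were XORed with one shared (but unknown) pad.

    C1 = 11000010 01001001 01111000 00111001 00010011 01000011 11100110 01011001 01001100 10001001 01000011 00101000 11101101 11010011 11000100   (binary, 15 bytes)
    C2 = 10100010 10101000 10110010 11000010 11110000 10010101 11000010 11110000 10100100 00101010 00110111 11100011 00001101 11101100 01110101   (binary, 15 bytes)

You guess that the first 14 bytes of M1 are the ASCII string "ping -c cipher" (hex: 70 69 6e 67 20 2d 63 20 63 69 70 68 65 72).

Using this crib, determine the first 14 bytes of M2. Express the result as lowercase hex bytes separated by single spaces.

10 88 a4 9c c3 fb 47 89 8b ca 04 a3 85 4d

First, C1 ⊕ C2 = (M1 ⊕ K) ⊕ (M2 ⊕ K) = M1 ⊕ M2, so the key drops out. Then M2 = (M1 ⊕ M2) ⊕ M1 over the first 14 bytes.
byte 0: (c2 xor a2) xor 70 = 60 xor 70 = 10
byte 1: (49 xor a8) xor 69 = e1 xor 69 = 88
byte 2: (78 xor b2) xor 6e = ca xor 6e = a4
byte 3: (39 xor c2) xor 67 = fb xor 67 = 9c
byte 4: (13 xor f0) xor 20 = e3 xor 20 = c3
byte 5: (43 xor 95) xor 2d = d6 xor 2d = fb
byte 6: (e6 xor c2) xor 63 = 24 xor 63 = 47
byte 7: (59 xor f0) xor 20 = a9 xor 20 = 89
byte 8: (4c xor a4) xor 63 = e8 xor 63 = 8b
byte 9: (89 xor 2a) xor 69 = a3 xor 69 = ca
byte 10: (43 xor 37) xor 70 = 74 xor 70 = 04
byte 11: (28 xor e3) xor 68 = cb xor 68 = a3
byte 12: (ed xor 0d) xor 65 = e0 xor 65 = 85
byte 13: (d3 xor ec) xor 72 = 3f xor 72 = 4d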